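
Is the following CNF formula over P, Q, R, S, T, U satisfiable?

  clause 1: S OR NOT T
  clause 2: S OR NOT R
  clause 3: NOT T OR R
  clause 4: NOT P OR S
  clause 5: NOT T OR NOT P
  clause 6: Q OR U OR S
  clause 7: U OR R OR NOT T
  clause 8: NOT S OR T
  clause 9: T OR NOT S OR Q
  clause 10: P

The clause (P) is unit, so P = true.
The clause (S) is unit, so S = true.
The clause (NOT T) is unit, so T = false.
But (T) is also a unit clause — contradiction.
No assignment satisfies every clause.

No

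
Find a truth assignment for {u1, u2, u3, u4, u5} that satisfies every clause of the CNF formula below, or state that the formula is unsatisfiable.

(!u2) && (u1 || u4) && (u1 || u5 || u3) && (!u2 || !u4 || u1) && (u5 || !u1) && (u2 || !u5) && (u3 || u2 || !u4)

u1 ↦ false, u2 ↦ false, u3 ↦ true, u4 ↦ true, u5 ↦ false

Unit clause (!u2) forces u2 = false.
Unit clause (!u5) forces u5 = false.
Unit clause (!u1) forces u1 = false.
Unit clause (u4) forces u4 = true.
Unit clause (u3) forces u3 = true.
All clauses are satisfied.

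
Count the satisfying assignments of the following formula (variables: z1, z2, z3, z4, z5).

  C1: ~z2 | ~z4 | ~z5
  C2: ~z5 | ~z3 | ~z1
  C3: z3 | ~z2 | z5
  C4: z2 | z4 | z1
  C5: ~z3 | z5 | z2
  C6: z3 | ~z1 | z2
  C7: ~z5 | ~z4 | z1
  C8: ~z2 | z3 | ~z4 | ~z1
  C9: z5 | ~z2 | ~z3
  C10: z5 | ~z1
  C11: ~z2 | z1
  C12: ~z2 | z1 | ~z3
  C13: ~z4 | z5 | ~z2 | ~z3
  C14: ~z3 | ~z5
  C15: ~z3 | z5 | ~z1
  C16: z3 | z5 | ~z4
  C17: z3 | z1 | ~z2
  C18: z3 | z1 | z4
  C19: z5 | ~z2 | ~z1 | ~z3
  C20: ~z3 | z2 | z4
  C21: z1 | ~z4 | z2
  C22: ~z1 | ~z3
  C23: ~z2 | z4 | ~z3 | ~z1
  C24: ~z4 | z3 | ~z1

There are 2^5 = 32 truth assignments over (z1, z2, z3, z4, z5).
Split on z5. With z5 = 1, the clauses containing z5 are satisfied and ~z5 drops from the rest; 1 of the 2^4 = 16 assignments to the other variables satisfy what remains.
With z5 = 0, by the same count on the reduced clause set, 0 assignments work.
(One model: z1=T, z2=T, z3=F, z4=F, z5=T.)
Total: 1 + 0 = 1.

1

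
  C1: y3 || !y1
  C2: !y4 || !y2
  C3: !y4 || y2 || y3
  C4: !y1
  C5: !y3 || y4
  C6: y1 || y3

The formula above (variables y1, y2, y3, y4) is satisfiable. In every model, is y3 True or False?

Suppose y3 = false.
(!y1) alone gives y1 = false.
That conflicts with the unit clause (y1).
So every satisfying assignment has y3 = True.

True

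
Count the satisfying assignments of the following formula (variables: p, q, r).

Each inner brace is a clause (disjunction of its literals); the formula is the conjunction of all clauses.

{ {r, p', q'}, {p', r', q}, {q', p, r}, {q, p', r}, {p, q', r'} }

There are 2^3 = 8 truth assignments over (p, q, r).
Check each against the 5 clauses (columns in the order p, q, r):
  F F F  ✓ satisfies all
  F F T  ✓ satisfies all
  F T F  ✗ fails (q' + p + r)
  F T T  ✗ fails (p + q' + r')
  T F F  ✗ fails (q + p' + r)
  T F T  ✗ fails (p' + r' + q)
  T T F  ✗ fails (r + p' + q')
  T T T  ✓ satisfies all
3 of the 8 rows are models.

3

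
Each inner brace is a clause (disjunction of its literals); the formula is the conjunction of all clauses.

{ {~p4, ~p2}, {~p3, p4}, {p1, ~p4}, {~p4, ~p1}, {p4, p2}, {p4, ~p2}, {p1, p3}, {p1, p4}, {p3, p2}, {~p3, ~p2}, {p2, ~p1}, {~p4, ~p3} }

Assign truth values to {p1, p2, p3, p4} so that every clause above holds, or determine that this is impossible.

UNSATISFIABLE

Branch on p4: set p4 = 0.
From the singleton clause (~p3), p3 = 0.
From the singleton clause (p2), p2 = 1.
But (~p2) is also a unit clause — contradiction.
That branch fails; take p4 = 1 instead.
From the singleton clause (~p2), p2 = 0.
From the singleton clause (p1), p1 = 1.
But (~p1) is also a unit clause — contradiction.
Both values of p4 lead to a conflict.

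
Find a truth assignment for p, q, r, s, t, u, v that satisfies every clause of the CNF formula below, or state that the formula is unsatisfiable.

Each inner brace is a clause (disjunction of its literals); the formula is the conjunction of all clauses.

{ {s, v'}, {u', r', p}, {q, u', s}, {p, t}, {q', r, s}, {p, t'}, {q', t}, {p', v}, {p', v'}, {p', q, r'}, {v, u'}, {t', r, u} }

UNSATISFIABLE

Suppose s = 1.
Suppose p = 1.
From the singleton clause (v), v = 1.
That conflicts with the unit clause (v').
So p must be the other value — set p = 0.
From the singleton clause (t), t = 1.
That conflicts with the unit clause (t').
Both values of p lead to a conflict.
So s must be the other value — set s = 0.
From the singleton clause (v'), v = 0.
From the singleton clause (p'), p = 0.
From the singleton clause (t), t = 1.
That conflicts with the unit clause (t').
Both values of s lead to a conflict.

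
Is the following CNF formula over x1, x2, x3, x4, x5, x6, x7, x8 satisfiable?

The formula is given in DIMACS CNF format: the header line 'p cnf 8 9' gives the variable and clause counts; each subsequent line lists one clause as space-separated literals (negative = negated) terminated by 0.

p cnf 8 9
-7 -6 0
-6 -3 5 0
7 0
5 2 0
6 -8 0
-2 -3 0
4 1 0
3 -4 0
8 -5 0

(x7) alone gives x7 = True.
(¬x6) alone gives x6 = False.
(¬x8) alone gives x8 = False.
(¬x5) alone gives x5 = False.
(x2) alone gives x2 = True.
(¬x3) alone gives x3 = False.
(¬x4) alone gives x4 = False.
(x1) alone gives x1 = True.
All clauses are satisfied.
A satisfying assignment: x1=True,  x2=True,  x3=False,  x4=False,  x5=False,  x6=False,  x7=True,  x8=False.

Yes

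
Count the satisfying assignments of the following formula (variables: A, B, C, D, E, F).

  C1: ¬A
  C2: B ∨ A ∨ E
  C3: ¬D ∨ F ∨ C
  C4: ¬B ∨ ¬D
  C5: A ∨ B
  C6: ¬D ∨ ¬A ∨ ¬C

There are 2^6 = 64 truth assignments over (A, B, C, D, E, F).
Split on E. With E = True, the clauses containing E are satisfied and ¬E drops from the rest; 4 of the 2^5 = 32 assignments to the other variables satisfy what remains.
With E = False, by the same count on the reduced clause set, 4 assignments work.
Total: 4 + 4 = 8.

8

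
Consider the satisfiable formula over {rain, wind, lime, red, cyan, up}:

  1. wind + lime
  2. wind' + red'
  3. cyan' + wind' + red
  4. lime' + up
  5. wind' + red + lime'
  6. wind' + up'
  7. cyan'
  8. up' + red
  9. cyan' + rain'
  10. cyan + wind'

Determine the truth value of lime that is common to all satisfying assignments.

Suppose lime = 0.
Unit clause (wind) forces wind = 1.
Unit clause (red') forces red = 0.
Unit clause (cyan') forces cyan = 0.
That conflicts with the unit clause (cyan).
So every satisfying assignment has lime = True.

True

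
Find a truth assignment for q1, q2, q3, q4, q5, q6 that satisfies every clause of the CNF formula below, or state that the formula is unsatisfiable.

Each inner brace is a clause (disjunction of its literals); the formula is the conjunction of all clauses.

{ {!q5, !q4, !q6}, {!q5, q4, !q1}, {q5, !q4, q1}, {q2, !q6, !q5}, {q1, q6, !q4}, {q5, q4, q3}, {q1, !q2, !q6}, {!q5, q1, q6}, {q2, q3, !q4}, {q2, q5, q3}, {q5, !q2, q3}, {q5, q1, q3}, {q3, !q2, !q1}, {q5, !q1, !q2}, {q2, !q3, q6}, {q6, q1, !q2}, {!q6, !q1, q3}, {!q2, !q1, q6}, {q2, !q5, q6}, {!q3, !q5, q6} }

q1=true,  q2=false,  q3=true,  q4=true,  q5=false,  q6=true

Suppose q5 = false.
Suppose q4 = true.
The clause (q1) is unit, so q1 = true.
The clause (!q2) is unit, so q2 = false.
The clause (q3) is unit, so q3 = true.
The clause (q6) is unit, so q6 = true.
Every clause now holds.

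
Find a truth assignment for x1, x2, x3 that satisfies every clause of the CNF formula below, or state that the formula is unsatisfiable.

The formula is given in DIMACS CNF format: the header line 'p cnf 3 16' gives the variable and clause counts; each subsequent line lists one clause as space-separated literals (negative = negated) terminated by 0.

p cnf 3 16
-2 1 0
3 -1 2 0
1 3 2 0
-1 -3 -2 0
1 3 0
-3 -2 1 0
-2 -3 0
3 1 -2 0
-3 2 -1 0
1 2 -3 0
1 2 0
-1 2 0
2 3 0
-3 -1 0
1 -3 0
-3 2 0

x1=True,  x2=True,  x3=False

Case x2 = True:
(x1) alone gives x1 = True.
(¬x3) alone gives x3 = False.
Every clause now holds.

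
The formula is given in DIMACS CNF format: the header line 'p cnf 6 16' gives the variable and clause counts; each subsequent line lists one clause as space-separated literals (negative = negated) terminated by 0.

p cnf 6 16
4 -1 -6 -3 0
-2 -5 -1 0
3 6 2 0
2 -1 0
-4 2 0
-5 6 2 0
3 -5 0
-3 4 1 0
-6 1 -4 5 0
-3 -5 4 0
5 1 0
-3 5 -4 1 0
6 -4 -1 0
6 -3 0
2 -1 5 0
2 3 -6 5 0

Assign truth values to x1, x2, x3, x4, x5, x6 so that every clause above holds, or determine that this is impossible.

x1=True, x2=True, x3=False, x4=False, x5=False, x6=True

Try x2 = True.
Try x5 = False.
Unit clause (x1) forces x1 = True.
Try x6 = True.
Try x4 = False.
Unit clause (¬x3) forces x3 = False.
All clauses are satisfied.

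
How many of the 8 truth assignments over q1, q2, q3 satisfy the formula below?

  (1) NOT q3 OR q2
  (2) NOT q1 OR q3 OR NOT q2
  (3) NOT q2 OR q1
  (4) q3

There are 2^3 = 8 truth assignments over (q1, q2, q3).
Check each against the 4 clauses (columns in the order q1, q2, q3):
  F F F  ✗ fails (q3)
  F F T  ✗ fails (NOT q3 OR q2)
  F T F  ✗ fails (NOT q2 OR q1)
  F T T  ✗ fails (NOT q2 OR q1)
  T F F  ✗ fails (q3)
  T F T  ✗ fails (NOT q3 OR q2)
  T T F  ✗ fails (NOT q1 OR q3 OR NOT q2)
  T T T  ✓ satisfies all
1 of the 8 rows is a model.

1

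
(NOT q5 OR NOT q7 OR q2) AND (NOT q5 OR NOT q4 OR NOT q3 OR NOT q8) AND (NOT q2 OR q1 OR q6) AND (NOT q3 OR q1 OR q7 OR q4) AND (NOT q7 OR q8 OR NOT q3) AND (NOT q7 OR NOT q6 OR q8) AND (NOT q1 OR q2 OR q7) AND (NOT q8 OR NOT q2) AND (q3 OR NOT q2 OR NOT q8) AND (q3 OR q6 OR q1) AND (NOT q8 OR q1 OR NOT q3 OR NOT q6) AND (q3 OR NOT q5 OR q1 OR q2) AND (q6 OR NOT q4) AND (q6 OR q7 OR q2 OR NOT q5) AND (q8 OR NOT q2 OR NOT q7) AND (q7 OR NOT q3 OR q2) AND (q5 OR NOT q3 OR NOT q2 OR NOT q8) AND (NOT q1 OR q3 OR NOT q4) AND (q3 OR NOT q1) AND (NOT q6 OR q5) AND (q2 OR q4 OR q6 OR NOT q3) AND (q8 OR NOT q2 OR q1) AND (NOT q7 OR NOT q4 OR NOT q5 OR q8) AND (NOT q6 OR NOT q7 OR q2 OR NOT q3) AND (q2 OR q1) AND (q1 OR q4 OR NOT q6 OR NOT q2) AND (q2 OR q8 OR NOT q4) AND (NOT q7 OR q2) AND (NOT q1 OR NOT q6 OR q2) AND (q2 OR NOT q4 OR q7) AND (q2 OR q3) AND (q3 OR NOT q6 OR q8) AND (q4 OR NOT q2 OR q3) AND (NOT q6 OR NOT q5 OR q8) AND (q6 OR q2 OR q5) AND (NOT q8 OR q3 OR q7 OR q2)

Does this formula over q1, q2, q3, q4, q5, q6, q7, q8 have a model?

Satisfiable

Branch on q8: set q8 = false.
Branch on q7: set q7 = false.
Branch on q1: set q1 = true.
(q2) alone gives q2 = true.
(q3) alone gives q3 = true.
Branch on q6: set q6 = false.
(NOT q4) alone gives q4 = false.
No clause remains; q5 is free.
A satisfying assignment: q1: true, q2: true, q3: true, q4: false, q5: true, q6: false, q7: false, q8: false.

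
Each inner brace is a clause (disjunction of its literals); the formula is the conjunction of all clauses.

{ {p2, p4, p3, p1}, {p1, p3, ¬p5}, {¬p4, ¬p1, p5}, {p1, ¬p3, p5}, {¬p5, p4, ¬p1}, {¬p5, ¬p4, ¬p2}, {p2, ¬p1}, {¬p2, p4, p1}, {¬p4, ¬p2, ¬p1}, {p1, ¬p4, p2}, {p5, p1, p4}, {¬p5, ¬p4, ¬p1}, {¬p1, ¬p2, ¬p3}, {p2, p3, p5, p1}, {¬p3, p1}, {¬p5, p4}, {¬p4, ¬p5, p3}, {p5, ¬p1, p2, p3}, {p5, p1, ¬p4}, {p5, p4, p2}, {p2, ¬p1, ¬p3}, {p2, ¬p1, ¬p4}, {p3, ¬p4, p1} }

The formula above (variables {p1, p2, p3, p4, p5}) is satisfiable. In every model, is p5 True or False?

Suppose p5 = True.
The clause (p4) is unit, so p4 = True.
The clause (¬p2) is unit, so p2 = False.
The clause (¬p1) is unit, so p1 = False.
That conflicts with the unit clause (p1).
So every satisfying assignment has p5 = False.

False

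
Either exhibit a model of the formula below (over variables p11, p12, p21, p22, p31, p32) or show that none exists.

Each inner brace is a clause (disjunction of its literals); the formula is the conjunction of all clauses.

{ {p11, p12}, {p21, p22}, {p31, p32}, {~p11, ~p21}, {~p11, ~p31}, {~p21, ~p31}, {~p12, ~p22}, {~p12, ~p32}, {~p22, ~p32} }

Branch on p11: set p11 = 1.
The clause (~p21) is unit, so p21 = 0.
The clause (p22) is unit, so p22 = 1.
The clause (~p31) is unit, so p31 = 0.
The clause (p32) is unit, so p32 = 1.
But (~p32) is also a unit clause — contradiction.
That branch fails; take p11 = 0 instead.
The clause (p12) is unit, so p12 = 1.
The clause (~p22) is unit, so p22 = 0.
The clause (p21) is unit, so p21 = 1.
The clause (~p31) is unit, so p31 = 0.
The clause (p32) is unit, so p32 = 1.
But (~p32) is also a unit clause — contradiction.
Both values of p11 lead to a conflict.

UNSATISFIABLE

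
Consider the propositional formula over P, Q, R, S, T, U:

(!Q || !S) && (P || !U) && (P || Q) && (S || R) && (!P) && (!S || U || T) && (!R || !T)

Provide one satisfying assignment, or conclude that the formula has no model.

P: false,  Q: true,  R: true,  S: false,  T: false,  U: false

Unit clause (!P) forces P = false.
Unit clause (!U) forces U = false.
Unit clause (Q) forces Q = true.
Unit clause (!S) forces S = false.
Unit clause (R) forces R = true.
Unit clause (!T) forces T = false.
Every clause now holds.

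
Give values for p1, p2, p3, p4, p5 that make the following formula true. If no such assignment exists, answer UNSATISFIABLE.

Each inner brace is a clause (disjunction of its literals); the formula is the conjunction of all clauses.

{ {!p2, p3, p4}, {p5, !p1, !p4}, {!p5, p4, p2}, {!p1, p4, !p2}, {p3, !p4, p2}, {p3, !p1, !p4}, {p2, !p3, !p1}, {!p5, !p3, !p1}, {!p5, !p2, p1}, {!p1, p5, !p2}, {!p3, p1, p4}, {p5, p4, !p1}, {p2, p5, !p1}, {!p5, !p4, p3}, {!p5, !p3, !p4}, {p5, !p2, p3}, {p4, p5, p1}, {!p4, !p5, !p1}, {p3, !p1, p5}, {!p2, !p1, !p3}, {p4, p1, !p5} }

p1: false; p2: true; p3: true; p4: true; p5: false

Branch on p2: set p2 = true.
Branch on p3: set p3 = true.
(!p1) alone gives p1 = false.
(!p5) alone gives p5 = false.
(p4) alone gives p4 = true.
Every clause now holds.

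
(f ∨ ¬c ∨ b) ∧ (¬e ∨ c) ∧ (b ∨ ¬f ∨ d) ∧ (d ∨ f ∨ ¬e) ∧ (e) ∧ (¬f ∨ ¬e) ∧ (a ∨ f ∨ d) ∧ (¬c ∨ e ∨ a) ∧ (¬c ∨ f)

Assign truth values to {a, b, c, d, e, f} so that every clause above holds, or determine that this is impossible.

Unit clause (e) forces e = True.
Unit clause (c) forces c = True.
Unit clause (¬f) forces f = False.
That conflicts with the unit clause (f).

UNSATISFIABLE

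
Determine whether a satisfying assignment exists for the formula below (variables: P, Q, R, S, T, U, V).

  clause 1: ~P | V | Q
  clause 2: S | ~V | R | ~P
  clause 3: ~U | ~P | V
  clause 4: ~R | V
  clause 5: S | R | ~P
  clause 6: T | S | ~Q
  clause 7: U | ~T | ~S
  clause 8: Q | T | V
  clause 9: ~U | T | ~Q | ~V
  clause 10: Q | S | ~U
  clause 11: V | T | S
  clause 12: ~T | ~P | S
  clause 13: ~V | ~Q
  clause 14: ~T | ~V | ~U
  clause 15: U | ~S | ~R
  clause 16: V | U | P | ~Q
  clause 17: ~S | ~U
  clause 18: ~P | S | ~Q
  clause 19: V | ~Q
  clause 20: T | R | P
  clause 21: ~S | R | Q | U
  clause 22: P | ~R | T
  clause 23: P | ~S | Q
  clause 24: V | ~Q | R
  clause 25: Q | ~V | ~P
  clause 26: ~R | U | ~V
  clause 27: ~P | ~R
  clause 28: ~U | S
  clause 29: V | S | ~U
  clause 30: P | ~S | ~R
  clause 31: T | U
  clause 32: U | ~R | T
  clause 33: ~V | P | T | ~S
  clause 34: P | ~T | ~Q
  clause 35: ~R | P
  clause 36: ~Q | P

Yes

Case R = 0:
Case S = 0:
The clause (~P) is unit, so P = 0.
The clause (T) is unit, so T = 1.
The clause (~U) is unit, so U = 0.
The clause (~Q) is unit, so Q = 0.
No clause remains; V is free.
A satisfying assignment: P ↦ 0,  Q ↦ 0,  R ↦ 0,  S ↦ 0,  T ↦ 1,  U ↦ 0,  V ↦ 1.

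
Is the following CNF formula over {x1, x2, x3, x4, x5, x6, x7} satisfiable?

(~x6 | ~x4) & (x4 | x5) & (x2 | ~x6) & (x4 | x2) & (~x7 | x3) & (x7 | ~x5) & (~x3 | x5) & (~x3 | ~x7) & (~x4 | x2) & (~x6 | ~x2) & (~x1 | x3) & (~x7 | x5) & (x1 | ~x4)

No

Branch on x6: set x6 = 0.
Branch on x4: set x4 = 1.
Unit clause (x2) forces x2 = 1.
Unit clause (x1) forces x1 = 1.
Unit clause (x3) forces x3 = 1.
Unit clause (x5) forces x5 = 1.
Unit clause (x7) forces x7 = 1.
But (~x7) is also a unit clause — contradiction.
So x4 must be the other value — set x4 = 0.
Unit clause (x5) forces x5 = 1.
Unit clause (x2) forces x2 = 1.
Unit clause (x7) forces x7 = 1.
Unit clause (x3) forces x3 = 1.
But (~x3) is also a unit clause — contradiction.
Either choice for x4 ends in contradiction.
So x6 must be the other value — set x6 = 1.
Unit clause (~x4) forces x4 = 0.
Unit clause (x5) forces x5 = 1.
Unit clause (x2) forces x2 = 1.
But (~x2) is also a unit clause — contradiction.
Either choice for x6 ends in contradiction.
No assignment satisfies every clause.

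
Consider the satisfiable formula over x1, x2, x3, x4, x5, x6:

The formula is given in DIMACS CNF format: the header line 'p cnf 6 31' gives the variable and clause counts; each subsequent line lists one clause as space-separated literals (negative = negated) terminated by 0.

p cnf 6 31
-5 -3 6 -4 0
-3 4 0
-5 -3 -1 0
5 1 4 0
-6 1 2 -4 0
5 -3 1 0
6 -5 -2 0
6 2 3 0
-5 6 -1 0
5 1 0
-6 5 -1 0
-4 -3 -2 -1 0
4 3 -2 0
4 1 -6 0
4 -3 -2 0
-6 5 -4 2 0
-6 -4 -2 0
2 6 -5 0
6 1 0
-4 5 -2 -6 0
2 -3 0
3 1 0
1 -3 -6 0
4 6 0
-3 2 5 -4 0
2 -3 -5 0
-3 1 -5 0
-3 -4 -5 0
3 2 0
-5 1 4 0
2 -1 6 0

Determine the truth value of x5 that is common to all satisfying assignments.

Suppose x5 = True.
Try x3 = False.
From the singleton clause (x1), x1 = True.
From the singleton clause (x6), x6 = True.
From the singleton clause (x2), x2 = True.
From the singleton clause (x4), x4 = True.
But (¬x4) is also a unit clause — contradiction.
Undo x3 and try x3 = True.
From the singleton clause (x4), x4 = True.
But (¬x4) is also a unit clause — contradiction.
Both values of x3 lead to a conflict.
So every satisfying assignment has x5 = False.

False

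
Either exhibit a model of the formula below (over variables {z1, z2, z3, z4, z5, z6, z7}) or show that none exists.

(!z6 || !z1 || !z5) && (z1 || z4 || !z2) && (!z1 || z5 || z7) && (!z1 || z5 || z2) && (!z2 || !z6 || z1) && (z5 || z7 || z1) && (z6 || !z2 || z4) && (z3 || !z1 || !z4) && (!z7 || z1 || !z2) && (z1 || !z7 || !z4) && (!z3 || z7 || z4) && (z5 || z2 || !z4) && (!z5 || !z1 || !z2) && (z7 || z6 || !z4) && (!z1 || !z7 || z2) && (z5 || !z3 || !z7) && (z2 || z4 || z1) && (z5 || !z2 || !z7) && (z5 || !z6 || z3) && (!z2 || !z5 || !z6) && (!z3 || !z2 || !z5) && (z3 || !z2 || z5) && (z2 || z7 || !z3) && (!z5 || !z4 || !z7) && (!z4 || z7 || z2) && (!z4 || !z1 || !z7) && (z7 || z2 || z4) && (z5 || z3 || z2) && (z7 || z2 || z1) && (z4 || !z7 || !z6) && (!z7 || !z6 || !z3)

Case z6 = false:
Case z2 = false:
Case z1 = false:
(z4) alone gives z4 = true.
(!z7) alone gives z7 = false.
But (z7) is also a unit clause — contradiction.
Backtrack on z1: now try z1 = true.
(z5) alone gives z5 = true.
(!z7) alone gives z7 = false.
(!z4) alone gives z4 = false.
But (z4) is also a unit clause — contradiction.
Either choice for z1 ends in contradiction.
Backtrack on z2: now try z2 = true.
(z4) alone gives z4 = true.
(z7) alone gives z7 = true.
(z1) alone gives z1 = true.
But (!z1) is also a unit clause — contradiction.
Either choice for z2 ends in contradiction.
Backtrack on z6: now try z6 = true.
Case z1 = false:
(!z2) alone gives z2 = false.
(z4) alone gives z4 = true.
(!z7) alone gives z7 = false.
But (z7) is also a unit clause — contradiction.
Backtrack on z1: now try z1 = true.
(!z5) alone gives z5 = false.
(z7) alone gives z7 = true.
(z2) alone gives z2 = true.
But (!z2) is also a unit clause — contradiction.
Either choice for z1 ends in contradiction.
Either choice for z6 ends in contradiction.

UNSATISFIABLE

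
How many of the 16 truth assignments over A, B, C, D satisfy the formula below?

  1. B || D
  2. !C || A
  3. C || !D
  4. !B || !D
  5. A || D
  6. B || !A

2

There are 2^4 = 16 truth assignments over (A, B, C, D).
Check each against the 6 clauses (columns in the order A, B, C, D):
  F F F F  ✗ fails (B || D)
  F F F T  ✗ fails (C || !D)
  F F T F  ✗ fails (B || D)
  F F T T  ✗ fails (!C || A)
  F T F F  ✗ fails (A || D)
  F T F T  ✗ fails (C || !D)
  F T T F  ✗ fails (!C || A)
  F T T T  ✗ fails (!C || A)
  T F F F  ✗ fails (B || D)
  T F F T  ✗ fails (C || !D)
  T F T F  ✗ fails (B || D)
  T F T T  ✗ fails (B || !A)
  T T F F  ✓ satisfies all
  T T F T  ✗ fails (C || !D)
  T T T F  ✓ satisfies all
  T T T T  ✗ fails (!B || !D)
2 of the 16 rows are models.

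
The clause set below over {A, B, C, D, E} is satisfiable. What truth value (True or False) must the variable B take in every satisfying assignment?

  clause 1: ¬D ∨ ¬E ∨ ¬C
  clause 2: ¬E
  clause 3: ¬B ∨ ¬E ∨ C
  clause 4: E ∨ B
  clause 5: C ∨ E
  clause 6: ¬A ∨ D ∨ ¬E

True

Suppose B = False.
The clause (¬E) is unit, so E = False.
But (E) is also a unit clause — contradiction.
So every satisfying assignment has B = True.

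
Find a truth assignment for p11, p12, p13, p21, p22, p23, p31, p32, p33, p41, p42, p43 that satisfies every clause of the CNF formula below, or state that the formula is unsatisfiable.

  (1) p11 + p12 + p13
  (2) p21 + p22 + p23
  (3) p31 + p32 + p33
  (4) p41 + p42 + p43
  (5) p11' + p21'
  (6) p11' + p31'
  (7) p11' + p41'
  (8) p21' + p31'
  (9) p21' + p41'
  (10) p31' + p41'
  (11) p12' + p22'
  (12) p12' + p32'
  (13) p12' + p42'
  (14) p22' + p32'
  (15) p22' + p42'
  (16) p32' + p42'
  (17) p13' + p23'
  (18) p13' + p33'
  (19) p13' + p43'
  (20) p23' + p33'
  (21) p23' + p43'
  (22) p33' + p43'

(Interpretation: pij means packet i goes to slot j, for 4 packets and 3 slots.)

Branch on p11: set p11 = 0.
Branch on p12: set p12 = 1.
The clause (p22') is unit, so p22 = 0.
The clause (p32') is unit, so p32 = 0.
The clause (p42') is unit, so p42 = 0.
Branch on p21: set p21 = 1.
The clause (p31') is unit, so p31 = 0.
The clause (p33) is unit, so p33 = 1.
The clause (p41') is unit, so p41 = 0.
The clause (p43) is unit, so p43 = 1.
That conflicts with the unit clause (p43').
Undo p21 and try p21 = 0.
The clause (p23) is unit, so p23 = 1.
The clause (p13') is unit, so p13 = 0.
The clause (p33') is unit, so p33 = 0.
The clause (p31) is unit, so p31 = 1.
The clause (p41') is unit, so p41 = 0.
The clause (p43) is unit, so p43 = 1.
That conflicts with the unit clause (p43').
Both values of p21 lead to a conflict.
Undo p12 and try p12 = 0.
The clause (p13) is unit, so p13 = 1.
The clause (p23') is unit, so p23 = 0.
The clause (p33') is unit, so p33 = 0.
The clause (p43') is unit, so p43 = 0.
Branch on p21: set p21 = 1.
The clause (p31') is unit, so p31 = 0.
The clause (p32) is unit, so p32 = 1.
The clause (p41') is unit, so p41 = 0.
The clause (p42) is unit, so p42 = 1.
That conflicts with the unit clause (p42').
Undo p21 and try p21 = 0.
The clause (p22) is unit, so p22 = 1.
The clause (p32') is unit, so p32 = 0.
The clause (p31) is unit, so p31 = 1.
The clause (p41') is unit, so p41 = 0.
The clause (p42) is unit, so p42 = 1.
That conflicts with the unit clause (p42').
Both values of p21 lead to a conflict.
Both values of p12 lead to a conflict.
Undo p11 and try p11 = 1.
The clause (p21') is unit, so p21 = 0.
The clause (p31') is unit, so p31 = 0.
The clause (p41') is unit, so p41 = 0.
Branch on p22: set p22 = 1.
The clause (p12') is unit, so p12 = 0.
The clause (p32') is unit, so p32 = 0.
The clause (p33) is unit, so p33 = 1.
The clause (p42') is unit, so p42 = 0.
The clause (p43) is unit, so p43 = 1.
That conflicts with the unit clause (p43').
Undo p22 and try p22 = 0.
The clause (p23) is unit, so p23 = 1.
The clause (p13') is unit, so p13 = 0.
The clause (p33') is unit, so p33 = 0.
The clause (p32) is unit, so p32 = 1.
The clause (p12') is unit, so p12 = 0.
The clause (p42') is unit, so p42 = 0.
The clause (p43) is unit, so p43 = 1.
That conflicts with the unit clause (p43').
Both values of p22 lead to a conflict.
Both values of p11 lead to a conflict.

UNSATISFIABLE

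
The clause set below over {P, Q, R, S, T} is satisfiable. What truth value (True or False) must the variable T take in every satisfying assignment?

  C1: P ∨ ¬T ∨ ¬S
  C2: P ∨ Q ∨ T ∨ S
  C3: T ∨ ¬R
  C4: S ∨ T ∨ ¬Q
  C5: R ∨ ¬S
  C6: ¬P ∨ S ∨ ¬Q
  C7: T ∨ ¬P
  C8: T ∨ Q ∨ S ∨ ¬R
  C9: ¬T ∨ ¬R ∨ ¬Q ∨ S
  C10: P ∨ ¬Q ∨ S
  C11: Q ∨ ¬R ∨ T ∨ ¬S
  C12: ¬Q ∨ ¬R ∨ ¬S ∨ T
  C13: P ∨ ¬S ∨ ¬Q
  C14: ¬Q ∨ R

True

Suppose T = False.
The clause (¬R) is unit, so R = False.
The clause (¬S) is unit, so S = False.
The clause (¬Q) is unit, so Q = False.
The clause (P) is unit, so P = True.
Now (¬P) is unsatisfied and unit — conflict.
So every satisfying assignment has T = True.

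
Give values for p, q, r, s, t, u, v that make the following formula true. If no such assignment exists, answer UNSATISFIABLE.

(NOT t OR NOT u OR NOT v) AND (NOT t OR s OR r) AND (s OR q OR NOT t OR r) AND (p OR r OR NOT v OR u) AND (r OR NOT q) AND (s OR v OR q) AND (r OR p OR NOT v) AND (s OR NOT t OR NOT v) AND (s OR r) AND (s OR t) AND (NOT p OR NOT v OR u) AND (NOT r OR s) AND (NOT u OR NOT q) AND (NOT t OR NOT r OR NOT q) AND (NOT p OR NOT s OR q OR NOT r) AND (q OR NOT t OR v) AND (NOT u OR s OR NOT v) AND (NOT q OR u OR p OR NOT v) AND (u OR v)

p=false, q=false, r=true, s=true, t=false, u=true, v=true

Try r = true.
(s) alone gives s = true.
Try u = true.
(NOT q) alone gives q = false.
(NOT p) alone gives p = false.
Try t = false.
Every clause is now satisfied; v is unconstrained.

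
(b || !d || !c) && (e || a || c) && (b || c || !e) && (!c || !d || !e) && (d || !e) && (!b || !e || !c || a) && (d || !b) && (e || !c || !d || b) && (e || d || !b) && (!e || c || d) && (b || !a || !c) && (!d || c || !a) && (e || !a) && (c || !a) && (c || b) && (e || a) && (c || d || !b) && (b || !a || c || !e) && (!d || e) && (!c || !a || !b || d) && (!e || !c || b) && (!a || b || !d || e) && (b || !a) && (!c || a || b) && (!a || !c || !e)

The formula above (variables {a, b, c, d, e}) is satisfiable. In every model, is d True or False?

True

Suppose d = false.
(!e) alone gives e = false.
(!b) alone gives b = false.
(!a) alone gives a = false.
But (a) is also a unit clause — contradiction.
So every satisfying assignment has d = True.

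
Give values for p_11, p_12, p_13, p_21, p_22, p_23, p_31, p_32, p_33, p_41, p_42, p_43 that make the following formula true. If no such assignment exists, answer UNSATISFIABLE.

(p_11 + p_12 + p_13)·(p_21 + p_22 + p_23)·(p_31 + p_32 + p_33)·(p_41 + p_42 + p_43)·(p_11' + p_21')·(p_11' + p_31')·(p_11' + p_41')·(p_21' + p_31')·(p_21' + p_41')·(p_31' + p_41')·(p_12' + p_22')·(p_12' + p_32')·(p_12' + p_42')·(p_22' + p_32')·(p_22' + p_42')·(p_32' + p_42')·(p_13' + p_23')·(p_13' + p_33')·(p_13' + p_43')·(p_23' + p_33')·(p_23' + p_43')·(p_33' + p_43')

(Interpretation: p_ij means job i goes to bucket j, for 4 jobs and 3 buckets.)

Suppose p_11 = 0.
Suppose p_12 = 1.
(p_22') alone gives p_22 = 0.
(p_32') alone gives p_32 = 0.
(p_42') alone gives p_42 = 0.
Suppose p_21 = 1.
(p_31') alone gives p_31 = 0.
(p_33) alone gives p_33 = 1.
(p_41') alone gives p_41 = 0.
(p_43) alone gives p_43 = 1.
Now (p_43') is unsatisfied and unit — conflict.
Backtrack on p_21: now try p_21 = 0.
(p_23) alone gives p_23 = 1.
(p_13') alone gives p_13 = 0.
(p_33') alone gives p_33 = 0.
(p_31) alone gives p_31 = 1.
(p_41') alone gives p_41 = 0.
(p_43) alone gives p_43 = 1.
Now (p_43') is unsatisfied and unit — conflict.
Both values of p_21 lead to a conflict.
Backtrack on p_12: now try p_12 = 0.
(p_13) alone gives p_13 = 1.
(p_23') alone gives p_23 = 0.
(p_33') alone gives p_33 = 0.
(p_43') alone gives p_43 = 0.
Suppose p_21 = 1.
(p_31') alone gives p_31 = 0.
(p_32) alone gives p_32 = 1.
(p_41') alone gives p_41 = 0.
(p_42) alone gives p_42 = 1.
Now (p_42') is unsatisfied and unit — conflict.
Backtrack on p_21: now try p_21 = 0.
(p_22) alone gives p_22 = 1.
(p_32') alone gives p_32 = 0.
(p_31) alone gives p_31 = 1.
(p_41') alone gives p_41 = 0.
(p_42) alone gives p_42 = 1.
Now (p_42') is unsatisfied and unit — conflict.
Both values of p_21 lead to a conflict.
Both values of p_12 lead to a conflict.
Backtrack on p_11: now try p_11 = 1.
(p_21') alone gives p_21 = 0.
(p_31') alone gives p_31 = 0.
(p_41') alone gives p_41 = 0.
Suppose p_22 = 1.
(p_12') alone gives p_12 = 0.
(p_32') alone gives p_32 = 0.
(p_33) alone gives p_33 = 1.
(p_42') alone gives p_42 = 0.
(p_43) alone gives p_43 = 1.
Now (p_43') is unsatisfied and unit — conflict.
Backtrack on p_22: now try p_22 = 0.
(p_23) alone gives p_23 = 1.
(p_13') alone gives p_13 = 0.
(p_33') alone gives p_33 = 0.
(p_32) alone gives p_32 = 1.
(p_12') alone gives p_12 = 0.
(p_42') alone gives p_42 = 0.
(p_43) alone gives p_43 = 1.
Now (p_43') is unsatisfied and unit — conflict.
Both values of p_22 lead to a conflict.
Both values of p_11 lead to a conflict.

UNSATISFIABLE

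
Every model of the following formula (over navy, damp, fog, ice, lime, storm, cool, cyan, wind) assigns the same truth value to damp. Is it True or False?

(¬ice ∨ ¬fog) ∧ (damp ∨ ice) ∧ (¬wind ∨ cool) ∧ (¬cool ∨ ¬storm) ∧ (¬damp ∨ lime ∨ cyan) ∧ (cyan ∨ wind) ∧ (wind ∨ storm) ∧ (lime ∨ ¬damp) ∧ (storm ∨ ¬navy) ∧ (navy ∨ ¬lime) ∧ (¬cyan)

False

Suppose damp = True.
(lime) alone gives lime = True.
(navy) alone gives navy = True.
(storm) alone gives storm = True.
(¬cool) alone gives cool = False.
(¬wind) alone gives wind = False.
(cyan) alone gives cyan = True.
That conflicts with the unit clause (¬cyan).
So every satisfying assignment has damp = False.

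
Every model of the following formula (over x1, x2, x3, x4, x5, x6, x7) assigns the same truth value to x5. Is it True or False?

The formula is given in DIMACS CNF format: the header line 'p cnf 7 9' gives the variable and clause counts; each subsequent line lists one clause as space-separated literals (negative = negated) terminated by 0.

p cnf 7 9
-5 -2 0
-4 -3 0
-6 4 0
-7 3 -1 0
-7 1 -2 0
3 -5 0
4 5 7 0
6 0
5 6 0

False

Suppose x5 = True.
(¬x2) alone gives x2 = False.
(x3) alone gives x3 = True.
(¬x4) alone gives x4 = False.
(¬x6) alone gives x6 = False.
That conflicts with the unit clause (x6).
So every satisfying assignment has x5 = False.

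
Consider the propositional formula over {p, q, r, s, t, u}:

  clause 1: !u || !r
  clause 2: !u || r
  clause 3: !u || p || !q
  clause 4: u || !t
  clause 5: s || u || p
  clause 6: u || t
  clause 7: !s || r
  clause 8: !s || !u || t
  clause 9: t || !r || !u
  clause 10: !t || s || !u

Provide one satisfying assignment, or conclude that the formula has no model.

Branch on u: set u = false.
The clause (!t) is unit, so t = false.
But (t) is also a unit clause — contradiction.
Backtrack on u: now try u = true.
The clause (!r) is unit, so r = false.
But (r) is also a unit clause — contradiction.
Either choice for u ends in contradiction.

UNSATISFIABLE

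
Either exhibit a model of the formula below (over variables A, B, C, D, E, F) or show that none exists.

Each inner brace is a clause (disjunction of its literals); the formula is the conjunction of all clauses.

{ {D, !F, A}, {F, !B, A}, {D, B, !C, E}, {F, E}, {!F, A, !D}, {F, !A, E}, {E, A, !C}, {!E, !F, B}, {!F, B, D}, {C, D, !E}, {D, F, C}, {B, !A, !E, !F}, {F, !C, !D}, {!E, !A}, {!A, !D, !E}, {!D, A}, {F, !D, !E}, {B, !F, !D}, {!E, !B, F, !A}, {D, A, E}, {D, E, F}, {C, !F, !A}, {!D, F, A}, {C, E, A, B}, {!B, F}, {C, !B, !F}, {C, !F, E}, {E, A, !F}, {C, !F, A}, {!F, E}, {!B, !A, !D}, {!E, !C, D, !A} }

Suppose F = false.
From the singleton clause (E), E = true.
From the singleton clause (!A), A = false.
From the singleton clause (!B), B = false.
From the singleton clause (!D), D = false.
From the singleton clause (C), C = true.
This assignment satisfies each clause.

A: false; B: false; C: true; D: false; E: true; F: false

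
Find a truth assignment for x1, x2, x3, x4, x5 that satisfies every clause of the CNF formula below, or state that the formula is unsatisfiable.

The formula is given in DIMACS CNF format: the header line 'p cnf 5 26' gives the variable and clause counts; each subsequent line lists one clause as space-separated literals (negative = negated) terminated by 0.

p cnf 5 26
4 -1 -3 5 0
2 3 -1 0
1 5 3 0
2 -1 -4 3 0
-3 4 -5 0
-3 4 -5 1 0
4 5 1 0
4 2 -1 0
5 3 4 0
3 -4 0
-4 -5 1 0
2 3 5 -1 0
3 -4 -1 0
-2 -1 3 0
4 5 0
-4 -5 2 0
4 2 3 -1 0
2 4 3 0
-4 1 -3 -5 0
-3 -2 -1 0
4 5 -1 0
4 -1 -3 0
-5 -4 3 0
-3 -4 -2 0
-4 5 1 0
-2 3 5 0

Branch on x3: set x3 = False.
From the singleton clause (¬x4), x4 = False.
From the singleton clause (x5), x5 = True.
From the singleton clause (x2), x2 = True.
From the singleton clause (¬x1), x1 = False.
Every clause now holds.

x1: False; x2: True; x3: False; x4: False; x5: True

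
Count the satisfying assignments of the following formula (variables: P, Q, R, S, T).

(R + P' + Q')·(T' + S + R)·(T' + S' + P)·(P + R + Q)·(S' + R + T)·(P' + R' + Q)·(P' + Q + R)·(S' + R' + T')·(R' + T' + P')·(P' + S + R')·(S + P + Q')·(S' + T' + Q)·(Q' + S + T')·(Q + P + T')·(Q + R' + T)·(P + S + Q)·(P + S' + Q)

2

There are 2^5 = 32 truth assignments over (P, Q, R, S, T).
Split on T. With T = 1, the clauses containing T are satisfied and T' drops from the rest; 0 of the 2^4 = 16 assignments to the other variables satisfy what remains.
With T = 0, by the same count on the reduced clause set, 2 assignments work.
(One model: P=F, Q=T, R=T, S=T, T=F.)
Total: 0 + 2 = 2.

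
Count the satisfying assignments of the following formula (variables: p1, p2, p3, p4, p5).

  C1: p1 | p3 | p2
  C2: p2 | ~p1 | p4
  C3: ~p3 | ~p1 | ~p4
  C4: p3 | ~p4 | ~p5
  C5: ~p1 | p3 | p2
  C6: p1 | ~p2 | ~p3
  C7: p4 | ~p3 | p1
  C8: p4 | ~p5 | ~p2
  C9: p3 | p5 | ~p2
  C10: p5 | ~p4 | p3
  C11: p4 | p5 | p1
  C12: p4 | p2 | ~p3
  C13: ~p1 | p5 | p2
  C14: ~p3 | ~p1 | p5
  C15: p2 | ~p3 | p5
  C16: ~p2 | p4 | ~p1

There are 2^5 = 32 truth assignments over (p1, p2, p3, p4, p5).
Split on p4. With p4 = 1, the clauses containing p4 are satisfied and ~p4 drops from the rest; 1 of the 2^4 = 16 assignments to the other variables satisfy what remains.
With p4 = 0, by the same count on the reduced clause set, 0 assignments work.
Total: 1 + 0 = 1.

1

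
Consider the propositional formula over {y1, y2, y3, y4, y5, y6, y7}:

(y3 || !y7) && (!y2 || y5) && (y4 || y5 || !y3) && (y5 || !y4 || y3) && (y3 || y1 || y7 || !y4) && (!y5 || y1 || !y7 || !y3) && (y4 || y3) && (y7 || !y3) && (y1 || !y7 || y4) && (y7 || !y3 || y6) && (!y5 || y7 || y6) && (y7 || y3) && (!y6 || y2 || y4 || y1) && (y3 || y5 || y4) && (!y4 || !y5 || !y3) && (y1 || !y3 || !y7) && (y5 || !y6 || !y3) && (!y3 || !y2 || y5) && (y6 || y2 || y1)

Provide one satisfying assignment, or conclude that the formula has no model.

y1=true,  y2=false,  y3=true,  y4=false,  y5=true,  y6=true,  y7=true

Try y3 = true.
From the singleton clause (y7), y7 = true.
From the singleton clause (y1), y1 = true.
Try y2 = false.
Try y4 = false.
From the singleton clause (y5), y5 = true.
Every clause is now satisfied; y6 is unconstrained.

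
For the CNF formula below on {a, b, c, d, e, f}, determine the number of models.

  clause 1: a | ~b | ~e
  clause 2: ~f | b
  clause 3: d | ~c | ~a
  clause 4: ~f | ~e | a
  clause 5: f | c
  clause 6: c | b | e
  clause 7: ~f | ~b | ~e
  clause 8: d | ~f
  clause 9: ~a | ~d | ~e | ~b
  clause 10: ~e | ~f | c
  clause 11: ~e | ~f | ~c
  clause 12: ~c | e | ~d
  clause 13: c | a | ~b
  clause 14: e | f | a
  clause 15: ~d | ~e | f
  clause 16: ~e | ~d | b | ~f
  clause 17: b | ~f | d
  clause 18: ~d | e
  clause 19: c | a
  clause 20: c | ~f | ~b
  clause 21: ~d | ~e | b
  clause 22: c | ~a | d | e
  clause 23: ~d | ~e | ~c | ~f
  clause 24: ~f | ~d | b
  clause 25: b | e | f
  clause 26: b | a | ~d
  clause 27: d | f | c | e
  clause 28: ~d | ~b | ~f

1

There are 2^6 = 64 truth assignments over (a, b, c, d, e, f).
Split on e. With e = 1, the clauses containing e are satisfied and ~e drops from the rest; 1 of the 2^5 = 32 assignments to the other variables satisfy what remains.
With e = 0, by the same count on the reduced clause set, 0 assignments work.
(One model: a=F, b=F, c=T, d=F, e=T, f=F.)
Total: 1 + 0 = 1.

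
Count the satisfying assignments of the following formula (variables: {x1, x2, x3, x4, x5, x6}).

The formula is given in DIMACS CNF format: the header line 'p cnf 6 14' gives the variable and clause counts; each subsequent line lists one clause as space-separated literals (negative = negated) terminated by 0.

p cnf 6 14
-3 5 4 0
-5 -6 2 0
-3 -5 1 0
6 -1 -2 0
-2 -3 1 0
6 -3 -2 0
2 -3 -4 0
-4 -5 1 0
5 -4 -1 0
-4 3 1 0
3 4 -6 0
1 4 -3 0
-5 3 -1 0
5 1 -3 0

There are 2^6 = 64 truth assignments over (x1, x2, x3, x4, x5, x6).
Split on x4. With x4 = True, the clauses containing x4 are satisfied and ¬x4 drops from the rest; 1 of the 2^5 = 32 assignments to the other variables satisfy what remains.
With x4 = False, by the same count on the reduced clause set, 7 assignments work.
Total: 1 + 7 = 8.

8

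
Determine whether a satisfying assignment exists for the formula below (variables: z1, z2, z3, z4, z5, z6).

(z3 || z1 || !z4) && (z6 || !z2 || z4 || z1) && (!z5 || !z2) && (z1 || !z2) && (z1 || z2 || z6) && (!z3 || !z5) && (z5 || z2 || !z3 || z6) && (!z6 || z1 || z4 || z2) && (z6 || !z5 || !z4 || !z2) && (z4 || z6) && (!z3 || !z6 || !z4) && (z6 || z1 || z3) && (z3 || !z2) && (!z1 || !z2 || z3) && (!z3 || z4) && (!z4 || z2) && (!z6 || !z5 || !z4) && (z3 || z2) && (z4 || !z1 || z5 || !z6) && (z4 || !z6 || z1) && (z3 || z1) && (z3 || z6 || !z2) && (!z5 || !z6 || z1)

Yes

Branch on z5: set z5 = false.
Branch on z1: set z1 = true.
Branch on z4: set z4 = true.
(z2) alone gives z2 = true.
(z3) alone gives z3 = true.
(!z6) alone gives z6 = false.
Every clause now holds.
A satisfying assignment: z1: true,  z2: true,  z3: true,  z4: true,  z5: false,  z6: false.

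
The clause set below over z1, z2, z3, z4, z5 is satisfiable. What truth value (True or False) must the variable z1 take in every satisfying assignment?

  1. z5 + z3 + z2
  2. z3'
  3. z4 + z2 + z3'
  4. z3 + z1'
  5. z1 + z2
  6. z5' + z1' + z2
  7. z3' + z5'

False

Suppose z1 = 1.
(z3') alone gives z3 = 0.
Now (z3) is unsatisfied and unit — conflict.
So every satisfying assignment has z1 = False.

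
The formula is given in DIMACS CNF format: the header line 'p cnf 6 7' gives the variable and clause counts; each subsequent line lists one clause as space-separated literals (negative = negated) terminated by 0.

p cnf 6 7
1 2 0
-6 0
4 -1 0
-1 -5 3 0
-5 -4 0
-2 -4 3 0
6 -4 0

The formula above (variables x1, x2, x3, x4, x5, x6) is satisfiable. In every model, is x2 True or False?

Suppose x2 = False.
The clause (x1) is unit, so x1 = True.
The clause (¬x6) is unit, so x6 = False.
The clause (x4) is unit, so x4 = True.
That conflicts with the unit clause (¬x4).
So every satisfying assignment has x2 = True.

True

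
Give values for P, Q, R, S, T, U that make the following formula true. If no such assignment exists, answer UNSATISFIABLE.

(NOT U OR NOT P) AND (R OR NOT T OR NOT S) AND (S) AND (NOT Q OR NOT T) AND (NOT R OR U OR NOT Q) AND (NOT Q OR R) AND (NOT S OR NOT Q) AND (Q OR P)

From the singleton clause (S), S = true.
From the singleton clause (NOT Q), Q = false.
From the singleton clause (P), P = true.
From the singleton clause (NOT U), U = false.
Suppose R = true.
No clause remains; T is free.

P ↦ true,  Q ↦ false,  R ↦ true,  S ↦ true,  T ↦ false,  U ↦ false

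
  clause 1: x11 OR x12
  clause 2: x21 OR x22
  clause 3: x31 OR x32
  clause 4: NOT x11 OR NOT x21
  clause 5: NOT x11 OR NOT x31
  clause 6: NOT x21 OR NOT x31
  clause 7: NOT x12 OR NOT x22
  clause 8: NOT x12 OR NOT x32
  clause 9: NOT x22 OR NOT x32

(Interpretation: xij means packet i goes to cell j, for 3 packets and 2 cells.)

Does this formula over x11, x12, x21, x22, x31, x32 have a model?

Suppose x11 = true.
The clause (NOT x21) is unit, so x21 = false.
The clause (x22) is unit, so x22 = true.
The clause (NOT x31) is unit, so x31 = false.
The clause (x32) is unit, so x32 = true.
That conflicts with the unit clause (NOT x32).
That branch fails; take x11 = false instead.
The clause (x12) is unit, so x12 = true.
The clause (NOT x22) is unit, so x22 = false.
The clause (x21) is unit, so x21 = true.
The clause (NOT x31) is unit, so x31 = false.
The clause (x32) is unit, so x32 = true.
That conflicts with the unit clause (NOT x32).
Both values of x11 lead to a conflict.
No assignment satisfies every clause.

No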